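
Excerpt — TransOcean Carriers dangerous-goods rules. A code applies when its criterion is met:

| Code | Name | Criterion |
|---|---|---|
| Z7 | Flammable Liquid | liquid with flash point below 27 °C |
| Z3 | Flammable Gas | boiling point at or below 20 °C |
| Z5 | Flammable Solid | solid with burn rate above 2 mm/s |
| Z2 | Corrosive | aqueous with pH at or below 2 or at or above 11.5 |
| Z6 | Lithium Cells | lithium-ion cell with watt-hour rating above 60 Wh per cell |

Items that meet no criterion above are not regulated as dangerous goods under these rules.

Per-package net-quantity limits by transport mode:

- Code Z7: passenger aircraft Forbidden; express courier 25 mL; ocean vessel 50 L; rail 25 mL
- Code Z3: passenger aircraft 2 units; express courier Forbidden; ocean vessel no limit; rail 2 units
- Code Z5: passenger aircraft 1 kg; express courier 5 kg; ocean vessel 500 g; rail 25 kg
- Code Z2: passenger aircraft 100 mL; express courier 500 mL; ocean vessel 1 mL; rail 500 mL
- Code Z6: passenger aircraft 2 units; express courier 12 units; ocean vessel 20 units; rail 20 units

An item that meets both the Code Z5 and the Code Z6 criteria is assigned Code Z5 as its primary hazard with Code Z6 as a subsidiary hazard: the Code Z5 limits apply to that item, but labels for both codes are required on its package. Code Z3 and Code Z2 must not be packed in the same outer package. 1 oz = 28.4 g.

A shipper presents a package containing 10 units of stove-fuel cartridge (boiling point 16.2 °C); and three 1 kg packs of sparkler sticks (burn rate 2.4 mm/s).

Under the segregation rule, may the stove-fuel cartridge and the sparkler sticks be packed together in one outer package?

Boiling point 16.2 °C meets the Code Z3 criterion (Flammable Gas), so the stove-fuel cartridge is Code Z3.
With burn rate 2.4 mm/s (> 2 mm/s), the sparkler sticks fall in Code Z5.
No segregation rule bars Code Z3 with Code Z5.

Yes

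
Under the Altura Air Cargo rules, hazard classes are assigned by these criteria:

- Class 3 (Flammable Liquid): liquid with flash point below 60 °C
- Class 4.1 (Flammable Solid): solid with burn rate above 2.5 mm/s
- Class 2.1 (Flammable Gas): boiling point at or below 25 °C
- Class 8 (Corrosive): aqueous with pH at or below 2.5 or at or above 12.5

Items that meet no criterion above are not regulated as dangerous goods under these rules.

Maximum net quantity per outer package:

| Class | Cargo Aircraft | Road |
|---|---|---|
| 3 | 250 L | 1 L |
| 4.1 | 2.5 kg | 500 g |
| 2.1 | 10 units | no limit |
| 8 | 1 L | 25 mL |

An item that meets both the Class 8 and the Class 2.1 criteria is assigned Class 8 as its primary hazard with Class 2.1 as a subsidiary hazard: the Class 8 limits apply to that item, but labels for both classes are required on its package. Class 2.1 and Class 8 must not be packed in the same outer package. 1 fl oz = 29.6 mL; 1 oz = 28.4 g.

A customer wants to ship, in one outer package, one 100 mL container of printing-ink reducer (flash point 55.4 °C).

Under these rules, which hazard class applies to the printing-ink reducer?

Flash point 55.4 °C meets the Class 3 criterion (Flammable Liquid), so the printing-ink reducer is Class 3.

Class 3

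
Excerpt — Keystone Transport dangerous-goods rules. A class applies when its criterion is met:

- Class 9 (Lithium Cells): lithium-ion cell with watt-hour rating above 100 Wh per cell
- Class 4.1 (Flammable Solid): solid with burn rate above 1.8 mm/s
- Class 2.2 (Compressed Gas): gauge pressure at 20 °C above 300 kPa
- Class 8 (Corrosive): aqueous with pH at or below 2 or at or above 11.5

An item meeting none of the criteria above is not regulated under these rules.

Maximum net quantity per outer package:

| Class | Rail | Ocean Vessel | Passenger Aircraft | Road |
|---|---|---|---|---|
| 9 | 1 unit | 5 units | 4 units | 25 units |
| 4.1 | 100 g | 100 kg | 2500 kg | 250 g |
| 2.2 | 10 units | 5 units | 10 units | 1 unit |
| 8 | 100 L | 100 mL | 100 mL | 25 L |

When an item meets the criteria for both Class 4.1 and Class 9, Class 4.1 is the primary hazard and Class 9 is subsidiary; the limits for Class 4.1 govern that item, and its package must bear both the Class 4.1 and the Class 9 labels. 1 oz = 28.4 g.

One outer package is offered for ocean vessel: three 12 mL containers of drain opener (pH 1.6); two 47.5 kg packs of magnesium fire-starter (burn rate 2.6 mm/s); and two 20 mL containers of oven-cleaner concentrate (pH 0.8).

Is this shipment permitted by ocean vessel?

The drain opener has pH 1.6, which is ≤ 2, so it is Class 8 (Corrosive).
With burn rate 2.6 mm/s (> 1.8 mm/s), the magnesium fire-starter falls in Class 4.1.
Oven-cleaner concentrate: pH 0.8 ≤ 2 → Class 8 (Corrosive).
Class 8 net quantity: (three 12 mL containers = 36 mL) + (two 20 mL containers = 40 mL) = 76 mL.
76 mL is within the ocean vessel limit of 100 mL for Class 8.
Class 4.1 quantity: two 47.5 kg packs = 95 kg.
95 kg is within the ocean vessel limit of 100 kg for Class 4.1.
Every hazard class is within its ocean vessel limit and no segregation rule is violated.

Yes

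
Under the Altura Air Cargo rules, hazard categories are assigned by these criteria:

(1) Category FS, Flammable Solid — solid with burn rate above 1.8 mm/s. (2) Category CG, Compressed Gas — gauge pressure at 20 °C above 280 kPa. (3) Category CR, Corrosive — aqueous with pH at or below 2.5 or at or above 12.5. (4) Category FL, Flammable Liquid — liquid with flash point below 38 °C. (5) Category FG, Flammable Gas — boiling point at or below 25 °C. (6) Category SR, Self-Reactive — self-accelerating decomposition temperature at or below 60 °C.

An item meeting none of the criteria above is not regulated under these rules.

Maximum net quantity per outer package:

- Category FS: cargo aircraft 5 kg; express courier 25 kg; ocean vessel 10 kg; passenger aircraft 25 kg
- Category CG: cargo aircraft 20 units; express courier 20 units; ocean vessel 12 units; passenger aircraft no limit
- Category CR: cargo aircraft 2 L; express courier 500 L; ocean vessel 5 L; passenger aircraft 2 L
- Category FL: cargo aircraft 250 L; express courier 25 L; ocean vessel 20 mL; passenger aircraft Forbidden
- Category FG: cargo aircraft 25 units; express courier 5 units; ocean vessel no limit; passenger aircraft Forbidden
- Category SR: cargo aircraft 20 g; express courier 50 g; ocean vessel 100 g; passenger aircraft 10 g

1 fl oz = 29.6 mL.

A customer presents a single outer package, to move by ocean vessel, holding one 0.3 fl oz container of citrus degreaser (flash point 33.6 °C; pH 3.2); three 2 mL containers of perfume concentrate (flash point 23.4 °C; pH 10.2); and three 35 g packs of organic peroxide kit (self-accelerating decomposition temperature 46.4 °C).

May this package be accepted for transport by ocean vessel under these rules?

The citrus degreaser has flash point 33.6 °C, which is < 38 °C, so it is Category FL (Flammable Liquid).
With flash point 23.4 °C (< 38 °C), the perfume concentrate falls in Category FL.
With self-accelerating decomposition temperature 46.4 °C (≤ 60 °C), the organic peroxide kit falls in Category SR.
Category FL net quantity: (one 0.3 fl oz container = 8.88 mL) + (three 2 mL containers = 6 mL) = 14.88 mL.
That is within the Category FL ocean vessel limit of 20 mL.
Category SR quantity: three 35 g packs = 105 g.
105 g > 100 g (ocean vessel limit, Category SR) — over the limit.

No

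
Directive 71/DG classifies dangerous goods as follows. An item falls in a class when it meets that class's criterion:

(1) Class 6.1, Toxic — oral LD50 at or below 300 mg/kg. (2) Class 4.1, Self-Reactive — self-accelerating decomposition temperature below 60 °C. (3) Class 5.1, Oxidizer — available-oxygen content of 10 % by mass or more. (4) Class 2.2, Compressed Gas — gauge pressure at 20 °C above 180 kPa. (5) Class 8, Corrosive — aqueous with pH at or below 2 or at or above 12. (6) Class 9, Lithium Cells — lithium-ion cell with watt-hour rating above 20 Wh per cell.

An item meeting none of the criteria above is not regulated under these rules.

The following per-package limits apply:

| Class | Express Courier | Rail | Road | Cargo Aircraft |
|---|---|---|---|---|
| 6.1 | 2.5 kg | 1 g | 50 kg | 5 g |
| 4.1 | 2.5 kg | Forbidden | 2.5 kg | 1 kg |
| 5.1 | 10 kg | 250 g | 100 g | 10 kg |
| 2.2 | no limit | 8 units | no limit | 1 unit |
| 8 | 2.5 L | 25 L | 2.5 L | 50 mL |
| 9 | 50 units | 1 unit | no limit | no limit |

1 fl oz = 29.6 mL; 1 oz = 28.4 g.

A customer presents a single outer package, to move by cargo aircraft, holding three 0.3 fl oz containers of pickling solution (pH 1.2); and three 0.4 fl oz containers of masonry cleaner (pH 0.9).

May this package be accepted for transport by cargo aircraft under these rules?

Pickling solution: pH 1.2 ≤ 2 → Class 8 (Corrosive).
With pH 0.9 (≤ 2), the masonry cleaner falls in Class 8.
Class 8 net quantity: (three 0.3 fl oz containers = 26.64 mL) + (three 0.4 fl oz containers = 35.52 mL) = 62.16 mL.
62.16 mL exceeds the cargo aircraft limit of 50 mL for Class 8.

No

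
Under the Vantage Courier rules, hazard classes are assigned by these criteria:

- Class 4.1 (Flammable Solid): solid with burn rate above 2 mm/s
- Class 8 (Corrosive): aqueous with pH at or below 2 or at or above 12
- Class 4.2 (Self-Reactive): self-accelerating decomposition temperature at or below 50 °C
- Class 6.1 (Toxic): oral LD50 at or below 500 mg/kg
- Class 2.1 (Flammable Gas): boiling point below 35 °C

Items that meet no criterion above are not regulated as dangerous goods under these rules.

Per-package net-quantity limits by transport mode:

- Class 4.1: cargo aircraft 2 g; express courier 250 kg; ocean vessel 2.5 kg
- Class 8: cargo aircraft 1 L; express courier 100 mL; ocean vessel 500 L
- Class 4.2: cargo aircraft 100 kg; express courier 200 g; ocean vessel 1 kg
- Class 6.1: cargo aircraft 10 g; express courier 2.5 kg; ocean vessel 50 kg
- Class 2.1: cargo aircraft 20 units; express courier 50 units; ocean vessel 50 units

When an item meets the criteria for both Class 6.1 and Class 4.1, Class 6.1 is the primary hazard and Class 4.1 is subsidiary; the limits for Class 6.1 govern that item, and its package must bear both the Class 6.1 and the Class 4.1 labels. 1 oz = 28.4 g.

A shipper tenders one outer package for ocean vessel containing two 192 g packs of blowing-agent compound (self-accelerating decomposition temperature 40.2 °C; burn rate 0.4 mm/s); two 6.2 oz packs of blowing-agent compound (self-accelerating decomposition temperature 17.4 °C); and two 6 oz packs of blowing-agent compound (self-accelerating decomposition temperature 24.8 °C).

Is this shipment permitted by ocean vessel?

No

The blowing-agent compound has self-accelerating decomposition temperature 40.2 °C, which is ≤ 50 °C, so it is Class 4.2 (Self-Reactive).
Self-accelerating decomposition temperature 17.4 °C meets the Class 4.2 criterion (Self-Reactive), so the blowing-agent compound is Class 4.2.
Self-accelerating decomposition temperature 24.8 °C meets the Class 4.2 criterion (Self-Reactive), so the blowing-agent compound is Class 4.2.
Class 4.2 net quantity: (two 192 g packs = 384 g) + (two 6.2 oz packs = 352.16 g) + (two 6 oz packs = 340.8 g) = 1076.96 g.
1076.96 g > 1 kg (ocean vessel limit, Class 4.2) — over the limit.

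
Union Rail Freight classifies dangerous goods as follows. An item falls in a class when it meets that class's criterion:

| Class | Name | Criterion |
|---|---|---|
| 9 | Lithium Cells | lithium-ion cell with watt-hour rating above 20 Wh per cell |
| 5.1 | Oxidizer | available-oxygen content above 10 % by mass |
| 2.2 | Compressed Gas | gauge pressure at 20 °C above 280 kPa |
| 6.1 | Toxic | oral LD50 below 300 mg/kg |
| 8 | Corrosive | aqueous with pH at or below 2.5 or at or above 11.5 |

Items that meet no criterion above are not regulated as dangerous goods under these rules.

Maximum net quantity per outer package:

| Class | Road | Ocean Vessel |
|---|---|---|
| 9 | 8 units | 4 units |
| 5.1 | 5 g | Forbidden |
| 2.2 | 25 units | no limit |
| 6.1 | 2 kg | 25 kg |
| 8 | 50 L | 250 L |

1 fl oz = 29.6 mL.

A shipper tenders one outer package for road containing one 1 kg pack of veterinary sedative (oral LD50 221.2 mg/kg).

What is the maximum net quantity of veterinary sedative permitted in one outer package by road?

2 kg

The veterinary sedative has oral LD50 221.2 mg/kg, which is < 300 mg/kg, so it is Class 6.1 (Toxic).
The road limit for Class 6.1 is 2 kg.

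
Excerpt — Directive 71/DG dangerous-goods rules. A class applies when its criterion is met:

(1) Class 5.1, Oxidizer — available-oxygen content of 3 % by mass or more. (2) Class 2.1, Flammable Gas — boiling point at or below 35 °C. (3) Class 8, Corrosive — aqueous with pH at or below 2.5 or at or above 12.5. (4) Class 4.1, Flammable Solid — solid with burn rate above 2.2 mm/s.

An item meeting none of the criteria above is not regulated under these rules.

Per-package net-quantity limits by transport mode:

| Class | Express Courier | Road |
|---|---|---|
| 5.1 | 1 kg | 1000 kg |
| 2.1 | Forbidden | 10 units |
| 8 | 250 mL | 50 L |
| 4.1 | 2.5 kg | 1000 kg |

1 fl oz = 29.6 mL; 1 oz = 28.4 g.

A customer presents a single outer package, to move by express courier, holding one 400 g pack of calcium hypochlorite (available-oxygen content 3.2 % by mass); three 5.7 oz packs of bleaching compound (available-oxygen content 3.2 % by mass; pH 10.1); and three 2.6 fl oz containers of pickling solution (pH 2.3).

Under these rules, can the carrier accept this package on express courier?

Yes

Available-oxygen content 3.2 % by mass meets the Class 5.1 criterion (Oxidizer), so the calcium hypochlorite is Class 5.1.
With available-oxygen content 3.2 % by mass (≥ 3 % by mass), the bleaching compound falls in Class 5.1.
The pickling solution has pH 2.3, which is ≤ 2.5, so it is Class 8 (Corrosive).
Class 8 quantity: three 2.6 fl oz containers = 230.88 mL.
230.88 mL ≤ 250 mL (express courier limit, Class 8) — within limit.
Total Class 5.1: 400 g + (three 5.7 oz packs = 485.64 g) = 885.64 g.
That is within the Class 5.1 express courier limit of 1 kg.
Every hazard class is within its express courier limit and no segregation rule is violated.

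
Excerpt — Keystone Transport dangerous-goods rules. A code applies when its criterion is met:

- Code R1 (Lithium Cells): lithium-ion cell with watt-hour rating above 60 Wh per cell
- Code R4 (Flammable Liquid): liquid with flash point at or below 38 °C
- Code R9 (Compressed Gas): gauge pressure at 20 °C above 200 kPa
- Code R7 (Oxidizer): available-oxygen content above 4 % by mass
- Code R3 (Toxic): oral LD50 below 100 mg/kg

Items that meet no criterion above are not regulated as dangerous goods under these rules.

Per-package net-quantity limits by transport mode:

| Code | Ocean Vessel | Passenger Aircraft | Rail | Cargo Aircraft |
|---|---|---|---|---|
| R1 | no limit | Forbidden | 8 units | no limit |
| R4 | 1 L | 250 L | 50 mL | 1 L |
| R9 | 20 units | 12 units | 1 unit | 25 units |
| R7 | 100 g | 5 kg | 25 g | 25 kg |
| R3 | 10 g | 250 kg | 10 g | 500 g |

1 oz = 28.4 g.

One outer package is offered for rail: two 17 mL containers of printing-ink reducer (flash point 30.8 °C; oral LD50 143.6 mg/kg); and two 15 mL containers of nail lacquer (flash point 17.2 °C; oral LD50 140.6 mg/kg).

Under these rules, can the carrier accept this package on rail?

No

The printing-ink reducer has flash point 30.8 °C, which is ≤ 38 °C, so it is Code R4 (Flammable Liquid).
Nail lacquer: flash point 17.2 °C ≤ 38 °C → Code R4 (Flammable Liquid).
Total Code R4: (two 17 mL containers = 34 mL) + (two 15 mL containers = 30 mL) = 64 mL.
64 mL > 50 mL (rail limit, Code R4) — over the limit.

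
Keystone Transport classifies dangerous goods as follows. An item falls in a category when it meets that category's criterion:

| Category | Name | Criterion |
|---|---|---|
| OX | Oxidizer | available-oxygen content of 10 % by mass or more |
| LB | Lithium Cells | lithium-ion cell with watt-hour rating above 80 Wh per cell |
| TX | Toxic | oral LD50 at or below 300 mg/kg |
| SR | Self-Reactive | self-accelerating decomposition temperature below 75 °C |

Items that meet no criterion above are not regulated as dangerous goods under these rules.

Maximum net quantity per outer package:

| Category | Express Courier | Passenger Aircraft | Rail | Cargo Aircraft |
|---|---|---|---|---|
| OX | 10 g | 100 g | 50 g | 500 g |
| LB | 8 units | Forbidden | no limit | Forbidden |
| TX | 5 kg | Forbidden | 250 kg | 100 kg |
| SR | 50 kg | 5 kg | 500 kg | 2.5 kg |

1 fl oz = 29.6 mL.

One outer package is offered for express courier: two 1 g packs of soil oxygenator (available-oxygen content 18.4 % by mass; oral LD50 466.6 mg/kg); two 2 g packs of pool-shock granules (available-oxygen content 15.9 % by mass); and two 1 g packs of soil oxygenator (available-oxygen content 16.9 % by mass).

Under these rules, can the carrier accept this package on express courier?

The soil oxygenator has available-oxygen content 18.4 % by mass, which is ≥ 10 % by mass, so it is Category OX (Oxidizer).
Available-oxygen content 15.9 % by mass meets the Category OX criterion (Oxidizer), so the pool-shock granules are Category OX.
With available-oxygen content 16.9 % by mass (≥ 10 % by mass), the soil oxygenator falls in Category OX.
Total Category OX: (two 1 g packs = 2 g) + (two 2 g packs = 4 g) + (two 1 g packs = 2 g) = 8 g.
That is within the Category OX express courier limit of 10 g.

Yes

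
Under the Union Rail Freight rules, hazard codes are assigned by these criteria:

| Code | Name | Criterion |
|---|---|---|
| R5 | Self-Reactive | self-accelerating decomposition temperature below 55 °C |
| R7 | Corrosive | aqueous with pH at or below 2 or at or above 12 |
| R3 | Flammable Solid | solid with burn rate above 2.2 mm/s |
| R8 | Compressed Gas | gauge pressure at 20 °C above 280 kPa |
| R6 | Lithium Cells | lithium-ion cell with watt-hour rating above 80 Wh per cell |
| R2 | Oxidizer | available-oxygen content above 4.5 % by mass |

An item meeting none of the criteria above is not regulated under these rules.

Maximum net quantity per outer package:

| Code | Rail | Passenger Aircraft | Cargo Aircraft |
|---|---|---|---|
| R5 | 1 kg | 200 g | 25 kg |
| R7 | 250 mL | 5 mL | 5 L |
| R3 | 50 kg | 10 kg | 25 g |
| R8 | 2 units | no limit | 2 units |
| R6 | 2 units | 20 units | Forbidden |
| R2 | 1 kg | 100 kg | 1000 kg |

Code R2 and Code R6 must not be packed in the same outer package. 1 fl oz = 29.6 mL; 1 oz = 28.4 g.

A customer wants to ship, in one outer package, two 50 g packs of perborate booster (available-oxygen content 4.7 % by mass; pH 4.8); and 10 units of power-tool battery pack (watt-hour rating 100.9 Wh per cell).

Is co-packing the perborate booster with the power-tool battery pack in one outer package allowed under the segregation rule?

No

Available-oxygen content 4.7 % by mass meets the Code R2 criterion (Oxidizer), so the perborate booster is Code R2.
With watt-hour rating 100.9 Wh per cell (> 80 Wh per cell), the power-tool battery pack falls in Code R6.
Code R2 and Code R6 may not share an outer package.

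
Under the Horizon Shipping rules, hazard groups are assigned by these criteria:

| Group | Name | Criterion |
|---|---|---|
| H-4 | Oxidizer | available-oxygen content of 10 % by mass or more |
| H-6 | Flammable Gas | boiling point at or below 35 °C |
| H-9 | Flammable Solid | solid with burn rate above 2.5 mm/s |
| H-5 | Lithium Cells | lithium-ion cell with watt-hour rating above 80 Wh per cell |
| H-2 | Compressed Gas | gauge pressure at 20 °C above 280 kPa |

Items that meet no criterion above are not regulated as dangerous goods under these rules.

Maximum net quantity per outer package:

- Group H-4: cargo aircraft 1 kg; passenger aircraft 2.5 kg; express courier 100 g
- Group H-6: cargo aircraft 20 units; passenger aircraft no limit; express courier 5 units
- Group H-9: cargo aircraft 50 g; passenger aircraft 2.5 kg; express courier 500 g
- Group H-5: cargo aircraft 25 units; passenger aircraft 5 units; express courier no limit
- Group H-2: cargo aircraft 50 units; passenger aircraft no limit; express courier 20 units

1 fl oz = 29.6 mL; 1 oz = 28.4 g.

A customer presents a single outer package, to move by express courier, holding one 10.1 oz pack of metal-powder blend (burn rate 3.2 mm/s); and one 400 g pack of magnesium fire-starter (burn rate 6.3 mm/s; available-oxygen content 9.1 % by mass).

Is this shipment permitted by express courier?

The metal-powder blend has burn rate 3.2 mm/s, which is > 2.5 mm/s, so it is Group H-9 (Flammable Solid).
The magnesium fire-starter has burn rate 6.3 mm/s, which is > 2.5 mm/s, so it is Group H-9 (Flammable Solid).
Total Group H-9: (one 10.1 oz pack = 286.84 g) + 400 g = 686.84 g.
686.84 g > 500 g (express courier limit, Group H-9) — over the limit.

No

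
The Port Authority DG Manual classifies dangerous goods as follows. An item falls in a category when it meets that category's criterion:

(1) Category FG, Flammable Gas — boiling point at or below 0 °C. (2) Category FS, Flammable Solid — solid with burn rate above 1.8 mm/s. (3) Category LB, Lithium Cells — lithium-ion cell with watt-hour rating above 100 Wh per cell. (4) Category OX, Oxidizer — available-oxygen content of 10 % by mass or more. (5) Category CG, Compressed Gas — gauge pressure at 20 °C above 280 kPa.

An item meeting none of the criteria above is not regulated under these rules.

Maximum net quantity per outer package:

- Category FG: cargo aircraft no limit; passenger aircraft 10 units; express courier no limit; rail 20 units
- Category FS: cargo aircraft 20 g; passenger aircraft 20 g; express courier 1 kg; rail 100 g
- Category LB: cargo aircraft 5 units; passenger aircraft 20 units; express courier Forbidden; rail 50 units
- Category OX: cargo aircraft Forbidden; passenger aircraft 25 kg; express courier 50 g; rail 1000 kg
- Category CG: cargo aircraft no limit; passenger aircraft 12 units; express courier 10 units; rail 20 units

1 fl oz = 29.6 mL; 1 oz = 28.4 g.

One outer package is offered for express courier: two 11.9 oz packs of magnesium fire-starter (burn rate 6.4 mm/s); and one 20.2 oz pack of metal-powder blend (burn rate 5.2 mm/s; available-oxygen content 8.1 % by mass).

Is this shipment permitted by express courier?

The magnesium fire-starter has burn rate 6.4 mm/s, which is > 1.8 mm/s, so it is Category FS (Flammable Solid).
The metal-powder blend has burn rate 5.2 mm/s, which is > 1.8 mm/s, so it is Category FS (Flammable Solid).
Category FS net quantity: (two 11.9 oz packs = 675.92 g) + (one 20.2 oz pack = 573.68 g) = 1249.6 g.
That exceeds the Category FS express courier limit of 1 kg.

No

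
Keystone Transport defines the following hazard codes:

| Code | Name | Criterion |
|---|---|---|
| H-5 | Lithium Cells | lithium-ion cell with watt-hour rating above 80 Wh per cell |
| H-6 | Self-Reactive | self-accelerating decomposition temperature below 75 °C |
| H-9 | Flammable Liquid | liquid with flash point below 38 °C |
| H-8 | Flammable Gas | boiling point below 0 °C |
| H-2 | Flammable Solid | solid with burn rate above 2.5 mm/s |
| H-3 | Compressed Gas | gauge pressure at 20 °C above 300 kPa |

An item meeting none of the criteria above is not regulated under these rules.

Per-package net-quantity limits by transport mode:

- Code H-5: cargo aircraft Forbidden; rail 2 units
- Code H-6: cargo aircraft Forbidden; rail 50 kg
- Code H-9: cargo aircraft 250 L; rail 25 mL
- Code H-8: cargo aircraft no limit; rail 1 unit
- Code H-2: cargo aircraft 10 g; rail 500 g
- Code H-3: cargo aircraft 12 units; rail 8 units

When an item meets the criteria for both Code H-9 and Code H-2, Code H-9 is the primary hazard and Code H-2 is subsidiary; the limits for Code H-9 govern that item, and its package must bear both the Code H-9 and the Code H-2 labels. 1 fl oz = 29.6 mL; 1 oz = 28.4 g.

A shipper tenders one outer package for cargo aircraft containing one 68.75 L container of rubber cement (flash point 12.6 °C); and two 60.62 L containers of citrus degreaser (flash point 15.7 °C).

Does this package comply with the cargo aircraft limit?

Flash point 12.6 °C meets the Code H-9 criterion (Flammable Liquid), so the rubber cement is Code H-9.
Citrus degreaser: flash point 15.7 °C < 38 °C → Code H-9 (Flammable Liquid).
Code H-9 net quantity: 68.75 L + (two 60.62 L containers = 121.24 L) = 189.99 L.
That is within the Code H-9 cargo aircraft limit of 250 L.

Yes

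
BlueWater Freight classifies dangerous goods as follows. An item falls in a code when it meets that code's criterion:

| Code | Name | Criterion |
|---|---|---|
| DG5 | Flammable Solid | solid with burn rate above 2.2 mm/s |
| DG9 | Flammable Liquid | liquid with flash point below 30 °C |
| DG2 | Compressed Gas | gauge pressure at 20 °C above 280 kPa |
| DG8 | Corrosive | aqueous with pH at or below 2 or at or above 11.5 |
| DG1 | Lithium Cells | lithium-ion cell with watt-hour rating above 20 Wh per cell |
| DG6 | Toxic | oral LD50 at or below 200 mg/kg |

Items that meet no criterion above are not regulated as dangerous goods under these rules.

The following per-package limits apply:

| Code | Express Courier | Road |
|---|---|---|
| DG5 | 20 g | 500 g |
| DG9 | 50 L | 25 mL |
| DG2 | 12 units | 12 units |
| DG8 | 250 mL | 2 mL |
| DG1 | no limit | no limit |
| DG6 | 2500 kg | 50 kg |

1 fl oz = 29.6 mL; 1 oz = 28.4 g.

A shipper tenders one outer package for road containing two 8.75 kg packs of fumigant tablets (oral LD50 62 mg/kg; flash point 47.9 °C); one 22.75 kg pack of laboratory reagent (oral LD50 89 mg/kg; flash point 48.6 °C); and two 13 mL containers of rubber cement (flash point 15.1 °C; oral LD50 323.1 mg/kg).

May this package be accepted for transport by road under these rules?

No

Oral LD50 62 mg/kg meets the Code DG6 criterion (Toxic), so the fumigant tablets are Code DG6.
Oral LD50 89 mg/kg meets the Code DG6 criterion (Toxic), so the laboratory reagent is Code DG6.
The rubber cement has flash point 15.1 °C, which is < 30 °C, so it is Code DG9 (Flammable Liquid).
Code DG9 quantity: two 13 mL containers = 26 mL.
26 mL exceeds the road limit of 25 mL for Code DG9.
Total Code DG6: (two 8.75 kg packs = 17.5 kg) + 22.75 kg = 40.25 kg.
That is within the Code DG6 road limit of 50 kg.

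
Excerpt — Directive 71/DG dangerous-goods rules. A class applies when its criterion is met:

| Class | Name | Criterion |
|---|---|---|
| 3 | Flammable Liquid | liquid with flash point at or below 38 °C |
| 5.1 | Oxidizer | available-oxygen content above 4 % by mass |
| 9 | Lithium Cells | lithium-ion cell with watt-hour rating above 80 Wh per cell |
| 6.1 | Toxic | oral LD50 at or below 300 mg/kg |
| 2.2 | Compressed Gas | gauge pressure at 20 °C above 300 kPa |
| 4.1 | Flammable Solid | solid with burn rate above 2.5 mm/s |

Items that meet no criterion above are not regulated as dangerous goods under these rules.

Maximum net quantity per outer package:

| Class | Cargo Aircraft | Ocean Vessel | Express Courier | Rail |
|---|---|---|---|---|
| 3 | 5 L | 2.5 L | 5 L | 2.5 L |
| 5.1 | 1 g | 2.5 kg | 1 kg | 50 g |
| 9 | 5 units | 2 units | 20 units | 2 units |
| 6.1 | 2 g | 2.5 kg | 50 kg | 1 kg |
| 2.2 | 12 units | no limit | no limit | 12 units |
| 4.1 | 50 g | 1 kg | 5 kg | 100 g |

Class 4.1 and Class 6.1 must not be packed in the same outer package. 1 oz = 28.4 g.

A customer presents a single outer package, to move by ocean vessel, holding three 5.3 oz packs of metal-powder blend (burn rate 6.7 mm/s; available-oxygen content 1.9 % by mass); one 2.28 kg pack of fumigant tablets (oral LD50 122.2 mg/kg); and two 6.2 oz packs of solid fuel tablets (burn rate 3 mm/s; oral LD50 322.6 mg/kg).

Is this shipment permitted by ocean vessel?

No

Burn rate 6.7 mm/s meets the Class 4.1 criterion (Flammable Solid), so the metal-powder blend is Class 4.1.
The fumigant tablets have oral LD50 122.2 mg/kg, which is ≤ 300 mg/kg, so they are Class 6.1 (Toxic).
Solid fuel tablets: burn rate 3 mm/s > 2.5 mm/s → Class 4.1 (Flammable Solid).
Class 4.1 net quantity: (three 5.3 oz packs = 451.56 g) + (two 6.2 oz packs = 352.16 g) = 803.72 g.
803.72 g ≤ 1 kg (ocean vessel limit, Class 4.1) — within limit.
Class 6.1 quantity: 2.28 kg.
2.28 kg ≤ 2.5 kg (ocean vessel limit, Class 6.1) — within limit.
Class 4.1 and Class 6.1 may not share an outer package.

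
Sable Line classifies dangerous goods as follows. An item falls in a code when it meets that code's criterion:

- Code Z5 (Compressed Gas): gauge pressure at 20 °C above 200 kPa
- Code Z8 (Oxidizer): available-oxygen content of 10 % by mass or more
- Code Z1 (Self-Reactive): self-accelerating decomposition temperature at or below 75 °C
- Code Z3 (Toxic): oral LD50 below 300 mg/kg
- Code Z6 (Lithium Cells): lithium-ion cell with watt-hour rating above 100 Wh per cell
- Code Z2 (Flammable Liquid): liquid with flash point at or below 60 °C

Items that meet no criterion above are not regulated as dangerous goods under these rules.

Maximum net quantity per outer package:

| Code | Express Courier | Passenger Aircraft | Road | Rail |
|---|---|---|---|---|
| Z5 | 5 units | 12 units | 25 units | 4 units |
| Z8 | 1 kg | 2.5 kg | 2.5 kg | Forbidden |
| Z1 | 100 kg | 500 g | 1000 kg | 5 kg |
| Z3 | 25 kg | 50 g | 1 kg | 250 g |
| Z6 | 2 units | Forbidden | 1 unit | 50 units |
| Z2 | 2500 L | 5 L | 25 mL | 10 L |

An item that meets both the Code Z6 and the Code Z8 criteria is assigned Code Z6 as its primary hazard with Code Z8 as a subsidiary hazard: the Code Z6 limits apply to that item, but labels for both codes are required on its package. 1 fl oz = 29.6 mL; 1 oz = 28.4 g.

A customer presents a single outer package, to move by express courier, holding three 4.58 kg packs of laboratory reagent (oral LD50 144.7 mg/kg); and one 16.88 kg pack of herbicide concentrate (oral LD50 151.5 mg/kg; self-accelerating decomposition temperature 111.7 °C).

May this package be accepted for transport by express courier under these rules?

No

Laboratory reagent: oral LD50 144.7 mg/kg < 300 mg/kg → Code Z3 (Toxic).
Herbicide concentrate: oral LD50 151.5 mg/kg < 300 mg/kg → Code Z3 (Toxic).
Total Code Z3: (three 4.58 kg packs = 13.74 kg) + 16.88 kg = 30.62 kg.
That exceeds the Code Z3 express courier limit of 25 kg.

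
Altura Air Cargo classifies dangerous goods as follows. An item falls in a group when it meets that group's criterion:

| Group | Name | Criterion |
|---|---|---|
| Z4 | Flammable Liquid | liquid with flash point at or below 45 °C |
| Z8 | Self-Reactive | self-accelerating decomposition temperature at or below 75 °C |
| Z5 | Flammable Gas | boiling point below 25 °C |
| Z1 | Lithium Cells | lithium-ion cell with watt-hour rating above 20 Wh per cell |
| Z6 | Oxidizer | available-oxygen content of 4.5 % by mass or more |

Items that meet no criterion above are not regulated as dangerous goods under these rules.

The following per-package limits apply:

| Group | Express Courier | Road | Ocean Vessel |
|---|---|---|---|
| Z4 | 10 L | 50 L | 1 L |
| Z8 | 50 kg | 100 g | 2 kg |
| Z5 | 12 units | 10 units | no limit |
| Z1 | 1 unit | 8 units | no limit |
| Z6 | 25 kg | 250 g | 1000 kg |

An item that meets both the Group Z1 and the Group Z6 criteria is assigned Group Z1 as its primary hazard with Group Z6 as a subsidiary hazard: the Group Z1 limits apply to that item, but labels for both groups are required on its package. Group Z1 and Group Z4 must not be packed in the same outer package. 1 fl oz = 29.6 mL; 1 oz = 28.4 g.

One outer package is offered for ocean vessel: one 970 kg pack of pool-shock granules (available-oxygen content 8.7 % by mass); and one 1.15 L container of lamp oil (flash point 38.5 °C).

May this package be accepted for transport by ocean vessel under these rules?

No

Available-oxygen content 8.7 % by mass meets the Group Z6 criterion (Oxidizer), so the pool-shock granules are Group Z6.
Flash point 38.5 °C meets the Group Z4 criterion (Flammable Liquid), so the lamp oil is Group Z4.
Group Z6 quantity: 970 kg.
970 kg is within the ocean vessel limit of 1000 kg for Group Z6.
Group Z4 quantity: 1.15 L.
1.15 L > 1 L (ocean vessel limit, Group Z4) — over the limit.
The segregation rule (Group Z1 with Group Z4) does not apply to Group Z6 with Group Z4.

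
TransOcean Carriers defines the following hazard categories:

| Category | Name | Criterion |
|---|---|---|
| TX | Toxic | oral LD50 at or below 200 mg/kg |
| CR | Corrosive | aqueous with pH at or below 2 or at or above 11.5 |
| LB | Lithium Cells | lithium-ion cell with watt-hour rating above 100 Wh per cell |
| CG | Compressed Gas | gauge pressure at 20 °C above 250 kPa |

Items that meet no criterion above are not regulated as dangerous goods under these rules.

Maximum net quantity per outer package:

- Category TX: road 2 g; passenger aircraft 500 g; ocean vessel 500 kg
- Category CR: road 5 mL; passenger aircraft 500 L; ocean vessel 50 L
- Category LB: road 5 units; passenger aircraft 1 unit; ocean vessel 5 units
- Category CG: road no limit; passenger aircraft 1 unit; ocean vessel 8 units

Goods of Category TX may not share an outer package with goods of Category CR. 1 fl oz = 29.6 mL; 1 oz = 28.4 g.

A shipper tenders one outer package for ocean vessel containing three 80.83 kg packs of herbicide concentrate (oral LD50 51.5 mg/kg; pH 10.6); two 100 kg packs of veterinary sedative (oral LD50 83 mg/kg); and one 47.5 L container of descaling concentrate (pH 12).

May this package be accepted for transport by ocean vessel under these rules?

No

Oral LD50 51.5 mg/kg meets the Category TX criterion (Toxic), so the herbicide concentrate is Category TX.
Oral LD50 83 mg/kg meets the Category TX criterion (Toxic), so the veterinary sedative is Category TX.
pH 12 meets the Category CR criterion (Corrosive), so the descaling concentrate is Category CR.
Total Category TX: (three 80.83 kg packs = 242.49 kg) + (two 100 kg packs = 200 kg) = 442.49 kg.
442.49 kg ≤ 500 kg (ocean vessel limit, Category TX) — within limit.
Category CR quantity: 47.5 L.
That is within the Category CR ocean vessel limit of 50 L.
Category TX and Category CR may not share an outer package.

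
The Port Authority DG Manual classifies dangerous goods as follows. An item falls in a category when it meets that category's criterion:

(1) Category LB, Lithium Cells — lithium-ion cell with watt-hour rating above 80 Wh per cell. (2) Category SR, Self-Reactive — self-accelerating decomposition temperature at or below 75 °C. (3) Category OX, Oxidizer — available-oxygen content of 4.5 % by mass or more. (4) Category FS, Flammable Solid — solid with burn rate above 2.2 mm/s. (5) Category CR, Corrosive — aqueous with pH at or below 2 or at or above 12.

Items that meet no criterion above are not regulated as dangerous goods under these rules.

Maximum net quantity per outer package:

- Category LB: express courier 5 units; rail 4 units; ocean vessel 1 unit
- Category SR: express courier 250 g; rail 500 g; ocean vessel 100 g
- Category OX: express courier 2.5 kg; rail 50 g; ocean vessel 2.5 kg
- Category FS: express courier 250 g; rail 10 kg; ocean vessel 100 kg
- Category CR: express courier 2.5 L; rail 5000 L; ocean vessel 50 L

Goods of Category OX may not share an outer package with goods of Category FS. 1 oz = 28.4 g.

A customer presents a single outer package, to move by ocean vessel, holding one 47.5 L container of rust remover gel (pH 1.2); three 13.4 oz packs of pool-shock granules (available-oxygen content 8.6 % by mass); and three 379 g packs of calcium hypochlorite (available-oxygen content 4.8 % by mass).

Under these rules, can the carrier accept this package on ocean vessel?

Yes

With pH 1.2 (≤ 2), the rust remover gel falls in Category CR.
The pool-shock granules have available-oxygen content 8.6 % by mass, which is ≥ 4.5 % by mass, so they are Category OX (Oxidizer).
With available-oxygen content 4.8 % by mass (≥ 4.5 % by mass), the calcium hypochlorite falls in Category OX.
Category OX net quantity: (three 13.4 oz packs = 1141.68 g) + (three 379 g packs = 1.137 kg) = 2278.68 g.
2278.68 g ≤ 2.5 kg (ocean vessel limit, Category OX) — within limit.
Category CR quantity: 47.5 L.
47.5 L is within the ocean vessel limit of 50 L for Category CR.
The segregation rule (Category OX with Category FS) does not apply to Category OX with Category CR.
Every hazard category is within its ocean vessel limit and no segregation rule is violated.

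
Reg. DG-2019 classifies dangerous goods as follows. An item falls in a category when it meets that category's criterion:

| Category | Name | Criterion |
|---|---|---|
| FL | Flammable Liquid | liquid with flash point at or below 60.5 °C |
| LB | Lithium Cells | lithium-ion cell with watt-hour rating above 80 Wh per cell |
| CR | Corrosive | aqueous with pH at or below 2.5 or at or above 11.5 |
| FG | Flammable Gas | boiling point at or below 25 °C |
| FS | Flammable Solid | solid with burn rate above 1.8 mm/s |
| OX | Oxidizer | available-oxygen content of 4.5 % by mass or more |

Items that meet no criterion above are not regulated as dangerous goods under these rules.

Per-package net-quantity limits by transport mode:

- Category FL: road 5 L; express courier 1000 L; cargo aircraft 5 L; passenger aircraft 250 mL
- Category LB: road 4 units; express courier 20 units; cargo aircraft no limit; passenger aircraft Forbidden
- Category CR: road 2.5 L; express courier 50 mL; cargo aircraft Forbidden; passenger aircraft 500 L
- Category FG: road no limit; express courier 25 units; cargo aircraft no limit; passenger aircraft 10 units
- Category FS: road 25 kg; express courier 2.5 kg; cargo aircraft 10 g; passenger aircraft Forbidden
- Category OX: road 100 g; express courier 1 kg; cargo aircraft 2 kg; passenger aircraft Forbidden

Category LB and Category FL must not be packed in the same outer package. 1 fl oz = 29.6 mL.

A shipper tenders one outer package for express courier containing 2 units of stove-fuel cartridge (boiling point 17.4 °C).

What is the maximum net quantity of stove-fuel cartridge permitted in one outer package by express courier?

25 units

The stove-fuel cartridge has boiling point 17.4 °C, which is ≤ 25 °C, so it is Category FG (Flammable Gas).
The express courier limit for Category FG is 25 units.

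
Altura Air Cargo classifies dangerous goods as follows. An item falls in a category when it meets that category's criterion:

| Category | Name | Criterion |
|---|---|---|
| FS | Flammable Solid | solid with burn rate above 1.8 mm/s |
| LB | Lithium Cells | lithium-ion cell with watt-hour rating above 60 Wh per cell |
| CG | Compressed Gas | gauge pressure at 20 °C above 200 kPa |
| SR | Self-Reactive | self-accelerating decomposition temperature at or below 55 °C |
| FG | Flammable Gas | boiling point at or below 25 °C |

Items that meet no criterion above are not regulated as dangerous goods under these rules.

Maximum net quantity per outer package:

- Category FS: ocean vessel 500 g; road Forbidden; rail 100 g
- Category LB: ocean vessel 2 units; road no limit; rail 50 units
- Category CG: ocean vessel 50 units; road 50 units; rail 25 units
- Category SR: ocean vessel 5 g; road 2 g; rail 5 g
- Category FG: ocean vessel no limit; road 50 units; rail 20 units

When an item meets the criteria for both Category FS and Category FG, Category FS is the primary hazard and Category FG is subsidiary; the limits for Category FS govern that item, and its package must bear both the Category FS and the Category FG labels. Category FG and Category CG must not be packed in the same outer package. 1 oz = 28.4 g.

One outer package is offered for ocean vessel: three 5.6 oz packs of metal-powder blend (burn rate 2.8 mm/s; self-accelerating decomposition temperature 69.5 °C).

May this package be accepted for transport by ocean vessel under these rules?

Yes

The metal-powder blend has burn rate 2.8 mm/s, which is > 1.8 mm/s, so it is Category FS (Flammable Solid).
Category FS quantity: three 5.6 oz packs = 477.12 g.
That is within the Category FS ocean vessel limit of 500 g.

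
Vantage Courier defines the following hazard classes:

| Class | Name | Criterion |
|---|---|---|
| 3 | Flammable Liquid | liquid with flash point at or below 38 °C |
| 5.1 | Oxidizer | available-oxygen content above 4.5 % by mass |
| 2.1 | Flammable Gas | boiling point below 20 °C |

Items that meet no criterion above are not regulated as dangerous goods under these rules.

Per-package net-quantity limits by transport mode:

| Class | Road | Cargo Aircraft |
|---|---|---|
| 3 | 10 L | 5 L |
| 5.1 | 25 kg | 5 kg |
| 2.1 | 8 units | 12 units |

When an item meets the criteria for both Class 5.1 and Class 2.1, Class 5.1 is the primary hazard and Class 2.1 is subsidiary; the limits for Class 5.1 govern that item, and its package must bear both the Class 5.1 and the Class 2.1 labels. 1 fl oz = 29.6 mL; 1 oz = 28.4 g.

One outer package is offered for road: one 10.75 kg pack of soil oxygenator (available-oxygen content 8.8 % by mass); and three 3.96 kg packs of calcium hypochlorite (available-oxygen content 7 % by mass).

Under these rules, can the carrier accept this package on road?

The soil oxygenator has available-oxygen content 8.8 % by mass, which is > 4.5 % by mass, so it is Class 5.1 (Oxidizer).
With available-oxygen content 7 % by mass (> 4.5 % by mass), the calcium hypochlorite falls in Class 5.1.
Total Class 5.1: 10.75 kg + (three 3.96 kg packs = 11.88 kg) = 22.63 kg.
22.63 kg is within the road limit of 25 kg for Class 5.1.

Yes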